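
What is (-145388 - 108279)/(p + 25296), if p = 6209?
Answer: -253667/31505 ≈ -8.0516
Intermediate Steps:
(-145388 - 108279)/(p + 25296) = (-145388 - 108279)/(6209 + 25296) = -253667/31505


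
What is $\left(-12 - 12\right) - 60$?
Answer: $-84$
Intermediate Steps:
$\left(-12 - 12\right) - 60 = -24 - 60 = -84$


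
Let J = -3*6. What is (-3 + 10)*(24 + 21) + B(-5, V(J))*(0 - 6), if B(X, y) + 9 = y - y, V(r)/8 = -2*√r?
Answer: 369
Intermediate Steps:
J = -18
V(r) = -16*√r (V(r) = 8*(-2*√r) = -16*√r)
B(X, y) = -9 (B(X, y) = -9 + (y - y) = -9 + 0 = -9)
(-3 + 10)*(24 + 21) + B(-5, V(J))*(0 - 6) = (-3 + 10)*(24 + 21) - 9*(0 - 6) = 7*45 - 9*(-6) = 315 + 54 = 369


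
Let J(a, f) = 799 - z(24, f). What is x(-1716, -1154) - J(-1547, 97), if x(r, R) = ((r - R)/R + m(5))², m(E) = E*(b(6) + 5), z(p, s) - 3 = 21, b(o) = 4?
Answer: 430832541/332929 ≈ 1294.1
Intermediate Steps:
z(p, s) = 24 (z(p, s) = 3 + 21 = 24)
m(E) = 9*E (m(E) = E*(4 + 5) = E*9 = 9*E)
J(a, f) = 775 (J(a, f) = 799 - 1*24 = 799 - 24 = 775)
x(r, R) = (45 + (r - R)/R)² (x(r, R) = ((r - R)/R + 9*5)² = ((r - R)/R + 45)² = (45 + (r - R)/R)²)
x(-1716, -1154) - J(-1547, 97) = (-1716 + 44*(-1154))²/(-1154)² - 1*775 = (-1716 - 50776)²/1331716 - 775 = (1/1331716)*(-52492)² - 775 = (1/1331716)*2755410064 - 775 = 688852516/332929 - 775 = 430832541/332929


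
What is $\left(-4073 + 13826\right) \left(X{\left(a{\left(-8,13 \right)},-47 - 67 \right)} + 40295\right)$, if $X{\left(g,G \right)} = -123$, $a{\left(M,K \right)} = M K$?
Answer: $391797516$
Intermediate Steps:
$a{\left(M,K \right)} = K M$
$\left(-4073 + 13826\right) \left(X{\left(a{\left(-8,13 \right)},-47 - 67 \right)} + 40295\right) = \left(-4073 + 13826\right) \left(-123 + 40295\right) = 9753 \cdot 40172 = 391797516$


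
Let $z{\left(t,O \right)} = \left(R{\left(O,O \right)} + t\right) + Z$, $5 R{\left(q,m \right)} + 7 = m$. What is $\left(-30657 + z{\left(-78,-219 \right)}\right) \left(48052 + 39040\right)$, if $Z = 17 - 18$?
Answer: $- \frac{13403981352}{5} \approx -2.6808 \cdot 10^{9}$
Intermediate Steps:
$R{\left(q,m \right)} = - \frac{7}{5} + \frac{m}{5}$
$Z = -1$
$z{\left(t,O \right)} = - \frac{12}{5} + t + \frac{O}{5}$ ($z{\left(t,O \right)} = \left(\left(- \frac{7}{5} + \frac{O}{5}\right) + t\right) - 1 = \left(- \frac{7}{5} + t + \frac{O}{5}\right) - 1 = - \frac{12}{5} + t + \frac{O}{5}$)
$\left(-30657 + z{\left(-78,-219 \right)}\right) \left(48052 + 39040\right) = \left(-30657 - \frac{621}{5}\right) \left(48052 + 39040\right) = \left(-30657 - \frac{621}{5}\right) 87092 = \left(- \frac{153906}{5}\right) 87092 = - \frac{13403981352}{5}$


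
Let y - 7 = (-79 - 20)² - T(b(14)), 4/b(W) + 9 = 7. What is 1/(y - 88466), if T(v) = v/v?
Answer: -1/78659 ≈ -1.2713e-5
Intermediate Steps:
b(W) = -2 (b(W) = 4/(-9 + 7) = 4/(-2) = 4*(-½) = -2)
T(v) = 1
y = 9807 (y = 7 + ((-79 - 20)² - 1*1) = 7 + ((-99)² - 1) = 7 + (9801 - 1) = 7 + 9800 = 9807)
1/(y - 88466) = 1/(9807 - 88466) = 1/(-78659) = -1/78659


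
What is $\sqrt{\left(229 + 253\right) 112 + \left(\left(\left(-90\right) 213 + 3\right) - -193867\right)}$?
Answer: $2 \sqrt{57171} \approx 478.21$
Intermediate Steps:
$\sqrt{\left(229 + 253\right) 112 + \left(\left(\left(-90\right) 213 + 3\right) - -193867\right)} = \sqrt{482 \cdot 112 + \left(\left(-19170 + 3\right) + 193867\right)} = \sqrt{53984 + \left(-19167 + 193867\right)} = \sqrt{53984 + 174700} = \sqrt{228684} = 2 \sqrt{57171}$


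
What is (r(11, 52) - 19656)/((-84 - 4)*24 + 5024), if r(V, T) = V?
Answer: -19645/2912 ≈ -6.7462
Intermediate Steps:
(r(11, 52) - 19656)/((-84 - 4)*24 + 5024) = (11 - 19656)/((-84 - 4)*24 + 5024) = -19645/(-88*24 + 5024) = -19645/(-2112 + 5024) = -19645/2912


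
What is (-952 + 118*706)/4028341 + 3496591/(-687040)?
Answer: -14028879019291/2767631400640 ≈ -5.0689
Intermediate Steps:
(-952 + 118*706)/4028341 + 3496591/(-687040) = (-952 + 83308)*(1/4028341) + 3496591*(-1/687040) = 82356*(1/4028341) - 3496591/687040 = 82356/4028341 - 3496591/687040 = -14028879019291/2767631400640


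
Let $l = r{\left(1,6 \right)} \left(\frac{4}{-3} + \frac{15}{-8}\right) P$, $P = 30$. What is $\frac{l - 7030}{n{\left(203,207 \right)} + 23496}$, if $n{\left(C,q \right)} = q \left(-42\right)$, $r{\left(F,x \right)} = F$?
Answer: $- \frac{28505}{59208} \approx -0.48144$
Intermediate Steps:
$l = - \frac{385}{4}$ ($l = 1 \left(\frac{4}{-3} + \frac{15}{-8}\right) 30 = 1 \left(4 \left(- \frac{1}{3}\right) + 15 \left(- \frac{1}{8}\right)\right) 30 = 1 \left(- \frac{4}{3} - \frac{15}{8}\right) 30 = 1 \left(- \frac{77}{24}\right) 30 = \left(- \frac{77}{24}\right) 30 = - \frac{385}{4} \approx -96.25$)
$n{\left(C,q \right)} = - 42 q$
$\frac{l - 7030}{n{\left(203,207 \right)} + 23496} = \frac{- \frac{385}{4} - 7030}{\left(-42\right) 207 + 23496} = - \frac{28505}{4 \left(-8694 + 23496\right)} = - \frac{28505}{4 \cdot 14802} = \left(- \frac{28505}{4}\right) \frac{1}{14802} = - \frac{28505}{59208}$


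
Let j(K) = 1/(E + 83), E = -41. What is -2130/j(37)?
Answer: -89460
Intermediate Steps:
j(K) = 1/42 (j(K) = 1/(-41 + 83) = 1/42)
-2130/j(37) = -2130/1/42 = -2130*42 = -89460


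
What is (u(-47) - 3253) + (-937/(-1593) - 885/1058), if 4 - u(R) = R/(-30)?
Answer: -13697260039/4213485 ≈ -3250.8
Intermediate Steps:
u(R) = 4 + R/30 (u(R) = 4 - R/(-30) = 4 - R*(-1)/30 = 4 - (-1)*R/30 = 4 + R/30)
(u(-47) - 3253) + (-937/(-1593) - 885/1058) = ((4 + (1/30)*(-47)) - 3253) + (-937/(-1593) - 885/1058) = ((4 - 47/30) - 3253) + (-937*(-1/1593) - 885*1/1058) = (73/30 - 3253) + (937/1593 - 885/1058) = -97517/30 - 418459/1685394 = -13697260039/4213485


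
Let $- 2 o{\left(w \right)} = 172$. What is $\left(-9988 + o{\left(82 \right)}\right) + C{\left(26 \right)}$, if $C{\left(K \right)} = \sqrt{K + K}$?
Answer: $-10074 + 2 \sqrt{13} \approx -10067.0$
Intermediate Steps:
$C{\left(K \right)} = \sqrt{2} \sqrt{K}$ ($C{\left(K \right)} = \sqrt{2 K} = \sqrt{2} \sqrt{K}$)
$o{\left(w \right)} = -86$ ($o{\left(w \right)} = \left(- \frac{1}{2}\right) 172 = -86$)
$\left(-9988 + o{\left(82 \right)}\right) + C{\left(26 \right)} = \left(-9988 - 86\right) + \sqrt{2} \sqrt{26} = -10074 + 2 \sqrt{13}$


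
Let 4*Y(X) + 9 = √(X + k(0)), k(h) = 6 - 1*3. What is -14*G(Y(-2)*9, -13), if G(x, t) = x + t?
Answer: 434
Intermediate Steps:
k(h) = 3 (k(h) = 6 - 3 = 3)
Y(X) = -9/4 + √(3 + X)/4 (Y(X) = -9/4 + √(X + 3)/4 = -9/4 + √(3 + X)/4)
G(x, t) = t + x
-14*G(Y(-2)*9, -13) = -14*(-13 + (-9/4 + √(3 - 2)/4)*9) = -14*(-13 + (-9/4 + √1/4)*9) = -14*(-13 + (-9/4 + (¼)*1)*9) = -14*(-13 + (-9/4 + ¼)*9) = -14*(-13 - 2*9) = -14*(-13 - 18) = -14*(-31) = 434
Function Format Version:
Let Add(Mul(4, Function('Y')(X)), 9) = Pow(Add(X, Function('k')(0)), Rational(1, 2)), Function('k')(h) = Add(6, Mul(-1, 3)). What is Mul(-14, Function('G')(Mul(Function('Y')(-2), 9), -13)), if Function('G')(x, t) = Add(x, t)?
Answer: 434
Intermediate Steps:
Function('k')(h) = 3 (Function('k')(h) = Add(6, -3) = 3)
Function('Y')(X) = Add(Rational(-9, 4), Mul(Rational(1, 4), Pow(Add(3, X), Rational(1, 2)))) (Function('Y')(X) = Add(Rational(-9, 4), Mul(Rational(1, 4), Pow(Add(X, 3), Rational(1, 2)))) = Add(Rational(-9, 4), Mul(Rational(1, 4), Pow(Add(3, X), Rational(1, 2)))))
Function('G')(x, t) = Add(t, x)
Mul(-14, Function('G')(Mul(Function('Y')(-2), 9), -13)) = Mul(-14, Add(-13, Mul(Add(Rational(-9, 4), Mul(Rational(1, 4), Pow(Add(3, -2), Rational(1, 2)))), 9))) = Mul(-14, Add(-13, Mul(Add(Rational(-9, 4), Mul(Rational(1, 4), Pow(1, Rational(1, 2)))), 9))) = Mul(-14, Add(-13, Mul(Add(Rational(-9, 4), Mul(Rational(1, 4), 1)), 9))) = Mul(-14, Add(-13, Mul(Add(Rational(-9, 4), Rational(1, 4)), 9))) = Mul(-14, Add(-13, Mul(-2, 9))) = Mul(-14, Add(-13, -18)) = Mul(-14, -31) = 434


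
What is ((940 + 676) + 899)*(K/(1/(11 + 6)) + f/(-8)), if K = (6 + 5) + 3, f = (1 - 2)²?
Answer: 4786045/8 ≈ 5.9826e+5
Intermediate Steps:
f = 1 (f = (-1)² = 1)
K = 14 (K = 11 + 3 = 14)
((940 + 676) + 899)*(K/(1/(11 + 6)) + f/(-8)) = ((940 + 676) + 899)*(14/(1/(11 + 6)) + 1/(-8)) = (1616 + 899)*(14/(1/17) + 1*(-⅛)) = 2515*(14/(1/17) - ⅛) = 2515*(14*17 - ⅛) = 2515*(238 - ⅛) = 2515*(1903/8) = 4786045/8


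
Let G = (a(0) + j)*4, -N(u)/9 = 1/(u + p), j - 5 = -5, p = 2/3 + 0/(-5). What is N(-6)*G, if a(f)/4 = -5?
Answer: -135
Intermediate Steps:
p = ⅔ (p = 2*(⅓) + 0*(-⅕) = ⅔ + 0 = ⅔ ≈ 0.66667)
a(f) = -20 (a(f) = 4*(-5) = -20)
j = 0 (j = 5 - 5 = 0)
N(u) = -9/(⅔ + u) (N(u) = -9/(u + ⅔) = -9/(⅔ + u))
G = -80 (G = (-20 + 0)*4 = -20*4 = -80)
N(-6)*G = -27/(2 + 3*(-6))*(-80) = -27/(2 - 18)*(-80) = -27/(-16)*(-80) = -27*(-1/16)*(-80) = (27/16)*(-80) = -135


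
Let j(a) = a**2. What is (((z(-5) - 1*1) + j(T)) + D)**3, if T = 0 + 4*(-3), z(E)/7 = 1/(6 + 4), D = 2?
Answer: 3092990993/1000 ≈ 3.0930e+6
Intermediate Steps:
z(E) = 7/10 (z(E) = 7/(6 + 4) = 7/10)
T = -12 (T = 0 - 12 = -12)
(((z(-5) - 1*1) + j(T)) + D)**3 = (((7/10 - 1*1) + (-12)**2) + 2)**3 = (((7/10 - 1) + 144) + 2)**3 = ((-3/10 + 144) + 2)**3 = (1437/10 + 2)**3 = (1457/10)**3 = 3092990993/1000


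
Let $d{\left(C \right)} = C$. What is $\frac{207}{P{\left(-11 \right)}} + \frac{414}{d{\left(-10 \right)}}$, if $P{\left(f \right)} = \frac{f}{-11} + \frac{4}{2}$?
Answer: $\frac{138}{5} \approx 27.6$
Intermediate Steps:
$P{\left(f \right)} = 2 - \frac{f}{11}$ ($P{\left(f \right)} = f \left(- \frac{1}{11}\right) + 4 \cdot \frac{1}{2} = - \frac{f}{11} + 2 = 2 - \frac{f}{11}$)
$\frac{207}{P{\left(-11 \right)}} + \frac{414}{d{\left(-10 \right)}} = \frac{207}{2 - -1} + \frac{414}{-10} = \frac{207}{2 + 1} + 414 \left(- \frac{1}{10}\right) = \frac{207}{3} - \frac{207}{5} = 207 \cdot \frac{1}{3} - \frac{207}{5} = 69 - \frac{207}{5} = \frac{138}{5}$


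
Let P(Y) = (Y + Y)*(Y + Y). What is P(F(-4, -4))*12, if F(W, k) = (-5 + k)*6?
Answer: 139968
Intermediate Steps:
F(W, k) = -30 + 6*k
P(Y) = 4*Y**2 (P(Y) = (2*Y)*(2*Y) = 4*Y**2)
P(F(-4, -4))*12 = (4*(-30 + 6*(-4))**2)*12 = (4*(-30 - 24)**2)*12 = (4*(-54)**2)*12 = (4*2916)*12 = 11664*12 = 139968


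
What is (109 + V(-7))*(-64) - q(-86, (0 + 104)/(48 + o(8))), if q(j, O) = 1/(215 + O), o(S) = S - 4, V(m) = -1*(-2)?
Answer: -1541569/217 ≈ -7104.0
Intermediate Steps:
V(m) = 2
o(S) = -4 + S
(109 + V(-7))*(-64) - q(-86, (0 + 104)/(48 + o(8))) = (109 + 2)*(-64) - 1/(215 + (0 + 104)/(48 + (-4 + 8))) = 111*(-64) - 1/(215 + 104/(48 + 4)) = -7104 - 1/(215 + 104/52) = -7104 - 1/(215 + 104*(1/52)) = -7104 - 1/(215 + 2) = -7104 - 1/217 = -1541569/217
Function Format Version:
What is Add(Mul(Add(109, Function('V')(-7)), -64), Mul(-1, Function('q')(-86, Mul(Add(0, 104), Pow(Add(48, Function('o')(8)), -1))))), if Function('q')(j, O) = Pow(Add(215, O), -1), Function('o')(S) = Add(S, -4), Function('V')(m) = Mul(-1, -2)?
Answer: Rational(-1541569, 217) ≈ -7104.0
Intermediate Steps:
Function('V')(m) = 2
Function('o')(S) = Add(-4, S)
Add(Mul(Add(109, Function('V')(-7)), -64), Mul(-1, Function('q')(-86, Mul(Add(0, 104), Pow(Add(48, Function('o')(8)), -1))))) = Add(Mul(Add(109, 2), -64), Mul(-1, Pow(Add(215, Mul(Add(0, 104), Pow(Add(48, Add(-4, 8)), -1))), -1))) = Add(Mul(111, -64), Mul(-1, Pow(Add(215, Mul(104, Pow(Add(48, 4), -1))), -1))) = Add(-7104, Mul(-1, Pow(Add(215, Mul(104, Pow(52, -1))), -1))) = Add(-7104, Mul(-1, Pow(Add(215, Mul(104, Rational(1, 52))), -1))) = Add(-7104, Mul(-1, Pow(Add(215, 2), -1))) = Add(-7104, Mul(-1, Pow(217, -1))) = Add(-7104, Mul(-1, Rational(1, 217))) = Add(-7104, Rational(-1, 217)) = Rational(-1541569, 217)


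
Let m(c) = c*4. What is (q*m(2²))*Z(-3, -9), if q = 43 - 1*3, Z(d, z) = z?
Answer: -5760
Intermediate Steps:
q = 40 (q = 43 - 3 = 40)
m(c) = 4*c
(q*m(2²))*Z(-3, -9) = (40*(4*2²))*(-9) = (40*(4*4))*(-9) = (40*16)*(-9) = 640*(-9) = -5760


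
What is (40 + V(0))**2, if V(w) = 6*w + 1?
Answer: 1681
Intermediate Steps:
V(w) = 1 + 6*w
(40 + V(0))**2 = (40 + (1 + 6*0))**2 = (40 + (1 + 0))**2 = (40 + 1)**2 = 41**2 = 1681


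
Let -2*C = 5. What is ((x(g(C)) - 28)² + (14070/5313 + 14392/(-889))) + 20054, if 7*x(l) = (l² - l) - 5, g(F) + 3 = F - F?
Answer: 667343495/32131 ≈ 20769.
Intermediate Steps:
C = -5/2 (C = -½*5 = -5/2 ≈ -2.5000)
g(F) = -3 (g(F) = -3 + (F - F) = -3 + 0 = -3)
x(l) = -5/7 - l/7 + l²/7 (x(l) = ((l² - l) - 5)/7 = (-5 + l² - l)/7 = -5/7 - l/7 + l²/7)
((x(g(C)) - 28)² + (14070/5313 + 14392/(-889))) + 20054 = (((-5/7 - ⅐*(-3) + (⅐)*(-3)²) - 28)² + (14070/5313 + 14392/(-889))) + 20054 = (((-5/7 + 3/7 + (⅐)*9) - 28)² + (14070*(1/5313) + 14392*(-1/889))) + 20054 = (((-5/7 + 3/7 + 9/7) - 28)² + (670/253 - 2056/127)) + 20054 = ((1 - 28)² - 435078/32131) + 20054 = ((-27)² - 435078/32131) + 20054 = (729 - 435078/32131) + 20054 = 22988421/32131 + 20054 = 667343495/32131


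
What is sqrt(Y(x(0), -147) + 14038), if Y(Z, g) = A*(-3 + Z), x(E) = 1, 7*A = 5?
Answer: 4*sqrt(42987)/7 ≈ 118.48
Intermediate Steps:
A = 5/7 (A = (1/7)*5 = 5/7 ≈ 0.71429)
Y(Z, g) = -15/7 + 5*Z/7 (Y(Z, g) = 5*(-3 + Z)/7 = -15/7 + 5*Z/7)
sqrt(Y(x(0), -147) + 14038) = sqrt((-15/7 + (5/7)*1) + 14038) = sqrt((-15/7 + 5/7) + 14038) = sqrt(-10/7 + 14038) = sqrt(98256/7) = 4*sqrt(42987)/7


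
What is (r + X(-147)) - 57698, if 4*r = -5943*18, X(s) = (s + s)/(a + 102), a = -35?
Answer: -11315749/134 ≈ -84446.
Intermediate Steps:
X(s) = 2*s/67 (X(s) = (s + s)/(-35 + 102) = (2*s)/67 = (2*s)*(1/67) = 2*s/67)
r = -53487/2 (r = (-5943*18)/4 = (1/4)*(-106974) = -53487/2 ≈ -26744.)
(r + X(-147)) - 57698 = (-53487/2 + (2/67)*(-147)) - 57698 = (-53487/2 - 294/67) - 57698 = -3584217/134 - 57698 = -11315749/134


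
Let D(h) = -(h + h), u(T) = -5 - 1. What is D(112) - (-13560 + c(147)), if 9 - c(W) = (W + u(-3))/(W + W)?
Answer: 1306093/98 ≈ 13327.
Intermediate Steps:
u(T) = -6
c(W) = 9 - (-6 + W)/(2*W) (c(W) = 9 - (W - 6)/(W + W) = 9 - (-6 + W)/(2*W))
D(h) = -2*h
D(112) - (-13560 + c(147)) = -2*112 - (-13560 + (17/2 + 3/147)) = -224 - (-13560 + (17/2 + 3*(1/147))) = -224 - (-13560 + (17/2 + 1/49)) = -224 - (-13560 + 835/98) = -224 - 1*(-1328045/98) = -224 + 1328045/98 = 1306093/98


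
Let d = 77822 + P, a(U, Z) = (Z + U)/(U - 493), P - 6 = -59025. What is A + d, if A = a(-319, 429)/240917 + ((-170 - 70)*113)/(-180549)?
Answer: 110687334233014613/5886637771266 ≈ 18803.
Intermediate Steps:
P = -59019 (P = 6 - 59025 = -59019)
a(U, Z) = (U + Z)/(-493 + U)
d = 18803 (d = 77822 - 59019 = 18803)
A = 884219900015/5886637771266 (A = ((-319 + 429)/(-493 - 319))/240917 + ((-170 - 70)*113)/(-180549) = (110/(-812))*(1/240917) - 240*113*(-1/180549) = -1/812*110*(1/240917) - 27120*(-1/180549) = -55/406*1/240917 + 9040/60183 = -55/97812302 + 9040/60183 = 884219900015/5886637771266 ≈ 0.15021)
A + d = 884219900015/5886637771266 + 18803 = 110687334233014613/5886637771266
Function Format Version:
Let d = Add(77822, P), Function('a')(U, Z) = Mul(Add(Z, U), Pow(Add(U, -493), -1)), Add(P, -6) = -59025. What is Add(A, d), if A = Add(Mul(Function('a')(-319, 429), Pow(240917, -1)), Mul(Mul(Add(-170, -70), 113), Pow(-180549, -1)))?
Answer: Rational(110687334233014613, 5886637771266) ≈ 18803.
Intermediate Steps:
P = -59019 (P = Add(6, -59025) = -59019)
Function('a')(U, Z) = Mul(Pow(Add(-493, U), -1), Add(U, Z)) (Function('a')(U, Z) = Mul(Add(U, Z), Pow(Add(-493, U), -1)) = Mul(Pow(Add(-493, U), -1), Add(U, Z)))
d = 18803 (d = Add(77822, -59019) = 18803)
A = Rational(884219900015, 5886637771266) (A = Add(Mul(Mul(Pow(Add(-493, -319), -1), Add(-319, 429)), Pow(240917, -1)), Mul(Mul(Add(-170, -70), 113), Pow(-180549, -1))) = Add(Mul(Mul(Pow(-812, -1), 110), Rational(1, 240917)), Mul(Mul(-240, 113), Rational(-1, 180549))) = Add(Mul(Mul(Rational(-1, 812), 110), Rational(1, 240917)), Mul(-27120, Rational(-1, 180549))) = Add(Mul(Rational(-55, 406), Rational(1, 240917)), Rational(9040, 60183)) = Add(Rational(-55, 97812302), Rational(9040, 60183)) = Rational(884219900015, 5886637771266) ≈ 0.15021)
Add(A, d) = Add(Rational(884219900015, 5886637771266), 18803) = Rational(110687334233014613, 5886637771266)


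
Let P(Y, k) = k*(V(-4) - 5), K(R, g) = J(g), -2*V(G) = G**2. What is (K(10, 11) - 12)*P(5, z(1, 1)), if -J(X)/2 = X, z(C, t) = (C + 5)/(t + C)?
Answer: 1326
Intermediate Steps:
z(C, t) = (5 + C)/(C + t)
J(X) = -2*X
V(G) = -G**2/2
K(R, g) = -2*g
P(Y, k) = -13*k (P(Y, k) = k*(-1/2*(-4)**2 - 5) = k*(-1/2*16 - 5) = k*(-8 - 5) = k*(-13) = -13*k)
(K(10, 11) - 12)*P(5, z(1, 1)) = (-2*11 - 12)*(-13*(5 + 1)/(1 + 1)) = (-22 - 12)*(-13*6/2) = -(-442)*(1/2)*6 = -(-442)*3 = -34*(-39) = 1326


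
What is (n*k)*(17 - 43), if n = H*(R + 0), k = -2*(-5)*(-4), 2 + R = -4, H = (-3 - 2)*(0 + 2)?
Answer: 62400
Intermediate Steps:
H = -10 (H = -5*2 = -10)
R = -6 (R = -2 - 4 = -6)
k = -40 (k = 10*(-4) = -40)
n = 60 (n = -10*(-6 + 0) = -10*(-6) = 60)
(n*k)*(17 - 43) = (60*(-40))*(17 - 43) = -2400*(-26) = 62400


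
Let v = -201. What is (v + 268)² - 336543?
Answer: -332054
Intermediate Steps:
(v + 268)² - 336543 = (-201 + 268)² - 336543 = 67² - 336543 = 4489 - 336543 = -332054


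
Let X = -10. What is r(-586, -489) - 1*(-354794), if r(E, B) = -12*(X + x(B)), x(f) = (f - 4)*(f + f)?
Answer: -5430934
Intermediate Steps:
x(f) = 2*f*(-4 + f) (x(f) = (-4 + f)*(2*f) = 2*f*(-4 + f))
r(E, B) = 120 - 24*B*(-4 + B) (r(E, B) = -12*(-10 + 2*B*(-4 + B)) = 120 - 24*B*(-4 + B))
r(-586, -489) - 1*(-354794) = (120 - 24*(-489)*(-4 - 489)) - 1*(-354794) = (120 - 24*(-489)*(-493)) + 354794 = (120 - 5785848) + 354794 = -5785728 + 354794 = -5430934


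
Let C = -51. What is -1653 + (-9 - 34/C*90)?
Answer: -1602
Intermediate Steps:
-1653 + (-9 - 34/C*90) = -1653 + (-9 - 34/(-51)*90) = -1653 + (-9 - 34*(-1/51)*90) = -1653 + (-9 + (⅔)*90) = -1653 + (-9 + 60) = -1653 + 51 = -1602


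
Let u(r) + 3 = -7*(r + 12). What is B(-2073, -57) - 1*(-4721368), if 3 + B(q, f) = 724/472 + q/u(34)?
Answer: 181064651189/38350 ≈ 4.7214e+6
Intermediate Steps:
u(r) = -87 - 7*r (u(r) = -3 - 7*(r + 12) = -3 - 7*(12 + r) = -3 + (-84 - 7*r) = -87 - 7*r)
B(q, f) = -173/118 - q/325 (B(q, f) = -3 + (724/472 + q/(-87 - 7*34)) = -3 + (724*(1/472) + q/(-87 - 238)) = -3 + (181/118 + q/(-325)) = -3 + (181/118 + q*(-1/325)) = -3 + (181/118 - q/325) = -173/118 - q/325)
B(-2073, -57) - 1*(-4721368) = (-173/118 - 1/325*(-2073)) - 1*(-4721368) = (-173/118 + 2073/325) + 4721368 = 188389/38350 + 4721368 = 181064651189/38350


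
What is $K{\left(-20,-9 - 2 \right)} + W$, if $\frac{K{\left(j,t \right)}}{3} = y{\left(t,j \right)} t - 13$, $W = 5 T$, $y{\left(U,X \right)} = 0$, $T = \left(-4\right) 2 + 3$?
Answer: $-64$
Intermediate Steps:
$T = -5$ ($T = -8 + 3 = -5$)
$W = -25$ ($W = 5 \left(-5\right) = -25$)
$K{\left(j,t \right)} = -39$ ($K{\left(j,t \right)} = 3 \left(0 t - 13\right) = 3 \left(0 - 13\right) = 3 \left(-13\right) = -39$)
$K{\left(-20,-9 - 2 \right)} + W = -39 - 25 = -64$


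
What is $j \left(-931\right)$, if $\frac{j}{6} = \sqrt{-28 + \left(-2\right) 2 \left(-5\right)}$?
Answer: $- 11172 i \sqrt{2} \approx - 15800.0 i$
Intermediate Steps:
$j = 12 i \sqrt{2}$ ($j = 6 \sqrt{-28 + \left(-2\right) 2 \left(-5\right)} = 6 \sqrt{-28 - -20} = 6 \sqrt{-28 + 20} = 6 \sqrt{-8} = 6 \cdot 2 i \sqrt{2} = 12 i \sqrt{2} \approx 16.971 i$)
$j \left(-931\right) = 12 i \sqrt{2} \left(-931\right) = - 11172 i \sqrt{2}$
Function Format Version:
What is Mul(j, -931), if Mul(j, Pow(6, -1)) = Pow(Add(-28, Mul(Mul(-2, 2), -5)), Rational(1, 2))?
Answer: Mul(-11172, I, Pow(2, Rational(1, 2))) ≈ Mul(-15800., I)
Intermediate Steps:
j = Mul(12, I, Pow(2, Rational(1, 2))) (j = Mul(6, Pow(Add(-28, Mul(Mul(-2, 2), -5)), Rational(1, 2))) = Mul(6, Pow(Add(-28, Mul(-4, -5)), Rational(1, 2))) = Mul(6, Pow(Add(-28, 20), Rational(1, 2))) = Mul(6, Pow(-8, Rational(1, 2))) = Mul(6, Mul(2, I, Pow(2, Rational(1, 2)))) = Mul(12, I, Pow(2, Rational(1, 2))) ≈ Mul(16.971, I))
Mul(j, -931) = Mul(Mul(12, I, Pow(2, Rational(1, 2))), -931) = Mul(-11172, I, Pow(2, Rational(1, 2)))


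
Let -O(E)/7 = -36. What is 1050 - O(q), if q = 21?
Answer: 798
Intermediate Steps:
O(E) = 252 (O(E) = -7*(-36) = 252)
1050 - O(q) = 1050 - 1*252 = 1050 - 252 = 798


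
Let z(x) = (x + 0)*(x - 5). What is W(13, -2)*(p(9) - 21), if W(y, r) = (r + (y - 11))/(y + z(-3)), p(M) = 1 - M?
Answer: 0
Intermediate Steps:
z(x) = x*(-5 + x)
W(y, r) = (-11 + r + y)/(24 + y) (W(y, r) = (r + (y - 11))/(y - 3*(-5 - 3)) = (r + (-11 + y))/(y - 3*(-8)) = (-11 + r + y)/(y + 24) = (-11 + r + y)/(24 + y))
W(13, -2)*(p(9) - 21) = ((-11 - 2 + 13)/(24 + 13))*((1 - 1*9) - 21) = (0/37)*((1 - 9) - 21) = ((1/37)*0)*(-8 - 21) = 0*(-29) = 0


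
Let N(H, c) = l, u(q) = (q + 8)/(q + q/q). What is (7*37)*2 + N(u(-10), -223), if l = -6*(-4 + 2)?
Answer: 530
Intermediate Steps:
u(q) = (8 + q)/(1 + q) (u(q) = (8 + q)/(q + 1) = (8 + q)/(1 + q))
l = 12 (l = -6*(-2) = 12)
N(H, c) = 12
(7*37)*2 + N(u(-10), -223) = (7*37)*2 + 12 = 259*2 + 12 = 518 + 12 = 530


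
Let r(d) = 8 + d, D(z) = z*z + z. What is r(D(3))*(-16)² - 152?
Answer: 4968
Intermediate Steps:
D(z) = z + z² (D(z) = z² + z = z + z²)
r(D(3))*(-16)² - 152 = (8 + 3*(1 + 3))*(-16)² - 152 = (8 + 3*4)*256 - 152 = (8 + 12)*256 - 152 = 20*256 - 152 = 5120 - 152 = 4968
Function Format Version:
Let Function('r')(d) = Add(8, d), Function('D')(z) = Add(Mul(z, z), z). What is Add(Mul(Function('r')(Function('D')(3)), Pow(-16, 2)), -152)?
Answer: 4968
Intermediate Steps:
Function('D')(z) = Add(z, Pow(z, 2)) (Function('D')(z) = Add(Pow(z, 2), z) = Add(z, Pow(z, 2)))
Add(Mul(Function('r')(Function('D')(3)), Pow(-16, 2)), -152) = Add(Mul(Add(8, Mul(3, Add(1, 3))), Pow(-16, 2)), -152) = Add(Mul(Add(8, Mul(3, 4)), 256), -152) = Add(Mul(Add(8, 12), 256), -152) = Add(Mul(20, 256), -152) = Add(5120, -152) = 4968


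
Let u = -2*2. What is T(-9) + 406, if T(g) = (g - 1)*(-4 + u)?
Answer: 486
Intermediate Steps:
u = -4
T(g) = 8 - 8*g (T(g) = (g - 1)*(-4 - 4) = (-1 + g)*(-8) = 8 - 8*g)
T(-9) + 406 = (8 - 8*(-9)) + 406 = (8 + 72) + 406 = 80 + 406 = 486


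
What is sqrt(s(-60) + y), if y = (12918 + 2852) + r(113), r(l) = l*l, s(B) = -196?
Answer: sqrt(28343) ≈ 168.35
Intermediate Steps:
r(l) = l**2
y = 28539 (y = (12918 + 2852) + 113**2 = 15770 + 12769 = 28539)
sqrt(s(-60) + y) = sqrt(-196 + 28539) = sqrt(28343)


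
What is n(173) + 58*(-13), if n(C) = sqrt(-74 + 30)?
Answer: -754 + 2*I*sqrt(11) ≈ -754.0 + 6.6332*I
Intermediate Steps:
n(C) = 2*I*sqrt(11) (n(C) = sqrt(-44) = 2*I*sqrt(11))
n(173) + 58*(-13) = 2*I*sqrt(11) + 58*(-13) = 2*I*sqrt(11) - 754 = -754 + 2*I*sqrt(11)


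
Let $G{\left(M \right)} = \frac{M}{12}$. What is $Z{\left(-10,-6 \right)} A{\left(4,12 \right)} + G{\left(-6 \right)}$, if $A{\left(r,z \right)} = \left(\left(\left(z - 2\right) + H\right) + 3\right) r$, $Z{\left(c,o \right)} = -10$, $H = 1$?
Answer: $- \frac{1121}{2} \approx -560.5$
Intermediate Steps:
$A{\left(r,z \right)} = r \left(2 + z\right)$ ($A{\left(r,z \right)} = \left(\left(\left(z - 2\right) + 1\right) + 3\right) r = \left(\left(\left(-2 + z\right) + 1\right) + 3\right) r = \left(\left(-1 + z\right) + 3\right) r = \left(2 + z\right) r = r \left(2 + z\right)$)
$G{\left(M \right)} = \frac{M}{12}$ ($G{\left(M \right)} = M \frac{1}{12} = \frac{M}{12}$)
$Z{\left(-10,-6 \right)} A{\left(4,12 \right)} + G{\left(-6 \right)} = - 10 \cdot 4 \left(2 + 12\right) + \frac{1}{12} \left(-6\right) = - 10 \cdot 4 \cdot 14 - \frac{1}{2} = \left(-10\right) 56 - \frac{1}{2} = -560 - \frac{1}{2} = - \frac{1121}{2}$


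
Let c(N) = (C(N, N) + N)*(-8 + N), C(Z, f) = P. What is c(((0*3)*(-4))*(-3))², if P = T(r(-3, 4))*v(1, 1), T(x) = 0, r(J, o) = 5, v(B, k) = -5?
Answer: 0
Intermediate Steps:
P = 0 (P = 0*(-5) = 0)
C(Z, f) = 0
c(N) = N*(-8 + N) (c(N) = (0 + N)*(-8 + N) = N*(-8 + N))
c(((0*3)*(-4))*(-3))² = ((((0*3)*(-4))*(-3))*(-8 + ((0*3)*(-4))*(-3)))² = (((0*(-4))*(-3))*(-8 + (0*(-4))*(-3)))² = ((0*(-3))*(-8 + 0*(-3)))² = (0*(-8 + 0))² = (0*(-8))² = 0² = 0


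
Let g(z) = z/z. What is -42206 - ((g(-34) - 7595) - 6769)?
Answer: -27843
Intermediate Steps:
g(z) = 1
-42206 - ((g(-34) - 7595) - 6769) = -42206 - ((1 - 7595) - 6769) = -42206 - (-7594 - 6769) = -42206 - 1*(-14363) = -42206 + 14363 = -27843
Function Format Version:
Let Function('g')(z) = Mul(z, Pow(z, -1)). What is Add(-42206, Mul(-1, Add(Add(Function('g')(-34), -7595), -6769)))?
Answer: -27843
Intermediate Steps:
Function('g')(z) = 1
Add(-42206, Mul(-1, Add(Add(Function('g')(-34), -7595), -6769))) = Add(-42206, Mul(-1, Add(Add(1, -7595), -6769))) = Add(-42206, Mul(-1, Add(-7594, -6769))) = Add(-42206, Mul(-1, -14363)) = Add(-42206, 14363) = -27843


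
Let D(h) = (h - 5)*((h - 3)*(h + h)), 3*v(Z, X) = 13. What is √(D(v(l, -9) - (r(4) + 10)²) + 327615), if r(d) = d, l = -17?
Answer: I*√1162195185/9 ≈ 3787.9*I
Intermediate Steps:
v(Z, X) = 13/3 (v(Z, X) = (⅓)*13 = 13/3)
D(h) = 2*h*(-5 + h)*(-3 + h) (D(h) = (-5 + h)*((-3 + h)*(2*h)) = (-5 + h)*(2*h*(-3 + h)) = 2*h*(-5 + h)*(-3 + h))
√(D(v(l, -9) - (r(4) + 10)²) + 327615) = √(2*(13/3 - (4 + 10)²)*(15 + (13/3 - (4 + 10)²)² - 8*(13/3 - (4 + 10)²)) + 327615) = √(2*(13/3 - 1*14²)*(15 + (13/3 - 1*14²)² - 8*(13/3 - 1*14²)) + 327615) = √(2*(13/3 - 1*196)*(15 + (13/3 - 1*196)² - 8*(13/3 - 1*196)) + 327615) = √(2*(13/3 - 196)*(15 + (13/3 - 196)² - 8*(13/3 - 196)) + 327615) = √(2*(-575/3)*(15 + (-575/3)² - 8*(-575/3)) + 327615) = √(2*(-575/3)*(15 + 330625/9 + 4600/3) + 327615) = √(2*(-575/3)*(344560/9) + 327615) = √(-396244000/27 + 327615) = √(-387398395/27) = I*√1162195185/9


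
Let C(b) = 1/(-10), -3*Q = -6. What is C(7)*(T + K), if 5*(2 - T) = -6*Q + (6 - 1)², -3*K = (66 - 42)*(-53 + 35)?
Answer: -717/50 ≈ -14.340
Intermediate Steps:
Q = 2 (Q = -⅓*(-6) = 2)
C(b) = -⅒
K = 144 (K = -(66 - 42)*(-53 + 35)/3 = -8*(-18) = -⅓*(-432) = 144)
T = -⅗ (T = 2 - (-6*2 + (6 - 1)²)/5 = 2 - (-12 + 5²)/5 = 2 - (-12 + 25)/5 = 2 - ⅕*13 = 2 - 13/5 = -⅗ ≈ -0.60000)
C(7)*(T + K) = -(-⅗ + 144)/10 = -⅒*717/5 = -717/50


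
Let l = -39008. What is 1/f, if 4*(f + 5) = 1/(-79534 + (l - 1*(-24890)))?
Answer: -374608/1873041 ≈ -0.20000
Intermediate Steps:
f = -1873041/374608 (f = -5 + 1/(4*(-79534 + (-39008 - 1*(-24890)))) = -5 + 1/(4*(-79534 + (-39008 + 24890))) = -5 + 1/(4*(-79534 - 14118)) = -5 + (1/4)/(-93652) = -5 + (1/4)*(-1/93652) = -5 - 1/374608 = -1873041/374608 ≈ -5.0000)
1/f = 1/(-1873041/374608) = -374608/1873041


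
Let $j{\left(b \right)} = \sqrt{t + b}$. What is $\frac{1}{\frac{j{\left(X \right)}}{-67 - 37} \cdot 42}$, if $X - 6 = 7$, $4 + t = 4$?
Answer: $- \frac{4 \sqrt{13}}{21} \approx -0.68677$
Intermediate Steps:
$t = 0$ ($t = -4 + 4 = 0$)
$X = 13$ ($X = 6 + 7 = 13$)
$j{\left(b \right)} = \sqrt{b}$ ($j{\left(b \right)} = \sqrt{0 + b} = \sqrt{b}$)
$\frac{1}{\frac{j{\left(X \right)}}{-67 - 37} \cdot 42} = \frac{1}{\frac{\sqrt{13}}{-67 - 37} \cdot 42} = \frac{1}{\frac{\sqrt{13}}{-104} \cdot 42} = \frac{1}{\sqrt{13} \left(- \frac{1}{104}\right) 42} = \frac{1}{- \frac{\sqrt{13}}{104} \cdot 42} = \frac{1}{\left(- \frac{21}{52}\right) \sqrt{13}} = - \frac{4 \sqrt{13}}{21}$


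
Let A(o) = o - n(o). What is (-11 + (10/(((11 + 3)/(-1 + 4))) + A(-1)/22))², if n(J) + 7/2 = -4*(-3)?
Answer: 8185321/94864 ≈ 86.285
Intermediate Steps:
n(J) = 17/2 (n(J) = -7/2 - 4*(-3) = -7/2 + 12 = 17/2)
A(o) = -17/2 + o (A(o) = o - 1*17/2 = o - 17/2 = -17/2 + o)
(-11 + (10/(((11 + 3)/(-1 + 4))) + A(-1)/22))² = (-11 + (10/(((11 + 3)/(-1 + 4))) + (-17/2 - 1)/22))² = (-11 + (10/((14/3)) - 19/2*1/22))² = (-11 + (10/((14*(⅓))) - 19/44))² = (-11 + (10/(14/3) - 19/44))² = (-11 + (10*(3/14) - 19/44))² = (-11 + (15/7 - 19/44))² = (-11 + 527/308)² = (-2861/308)² = 8185321/94864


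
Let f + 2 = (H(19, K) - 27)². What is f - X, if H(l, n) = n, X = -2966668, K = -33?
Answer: 2970266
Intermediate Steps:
f = 3598 (f = -2 + (-33 - 27)² = -2 + (-60)² = -2 + 3600 = 3598)
f - X = 3598 - 1*(-2966668) = 3598 + 2966668 = 2970266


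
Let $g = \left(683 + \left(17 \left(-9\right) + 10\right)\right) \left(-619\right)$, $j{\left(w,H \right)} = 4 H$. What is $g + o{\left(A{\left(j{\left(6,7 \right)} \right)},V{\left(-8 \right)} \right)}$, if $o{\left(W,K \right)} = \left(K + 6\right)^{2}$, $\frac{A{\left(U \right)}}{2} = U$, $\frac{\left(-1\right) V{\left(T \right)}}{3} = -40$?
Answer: $-318384$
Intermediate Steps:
$V{\left(T \right)} = 120$ ($V{\left(T \right)} = \left(-3\right) \left(-40\right) = 120$)
$A{\left(U \right)} = 2 U$
$o{\left(W,K \right)} = \left(6 + K\right)^{2}$
$g = -334260$ ($g = \left(683 + \left(-153 + 10\right)\right) \left(-619\right) = \left(683 - 143\right) \left(-619\right) = 540 \left(-619\right) = -334260$)
$g + o{\left(A{\left(j{\left(6,7 \right)} \right)},V{\left(-8 \right)} \right)} = -334260 + \left(6 + 120\right)^{2} = -334260 + 126^{2} = -334260 + 15876 = -318384$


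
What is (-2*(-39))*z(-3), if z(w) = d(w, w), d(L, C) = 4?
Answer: 312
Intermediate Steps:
z(w) = 4
(-2*(-39))*z(-3) = -2*(-39)*4 = 78*4 = 312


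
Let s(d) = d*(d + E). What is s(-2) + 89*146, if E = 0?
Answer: 12998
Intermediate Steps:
s(d) = d² (s(d) = d*(d + 0) = d*d = d²)
s(-2) + 89*146 = (-2)² + 89*146 = 4 + 12994 = 12998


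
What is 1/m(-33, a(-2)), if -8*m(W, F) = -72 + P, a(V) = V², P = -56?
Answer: 1/16 ≈ 0.062500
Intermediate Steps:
m(W, F) = 16 (m(W, F) = -(-72 - 56)/8 = -⅛*(-128) = 16)
1/m(-33, a(-2)) = 1/16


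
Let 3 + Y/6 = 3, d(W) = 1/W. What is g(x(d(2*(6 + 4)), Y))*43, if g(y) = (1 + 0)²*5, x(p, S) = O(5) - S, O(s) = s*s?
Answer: 215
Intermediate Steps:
O(s) = s²
Y = 0 (Y = -18 + 6*3 = -18 + 18 = 0)
x(p, S) = 25 - S (x(p, S) = 5² - S = 25 - S)
g(y) = 5 (g(y) = 1²*5 = 1*5 = 5)
g(x(d(2*(6 + 4)), Y))*43 = 5*43 = 215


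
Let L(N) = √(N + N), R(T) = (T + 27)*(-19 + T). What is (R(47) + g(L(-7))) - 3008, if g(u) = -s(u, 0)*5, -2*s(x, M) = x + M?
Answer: -936 + 5*I*√14/2 ≈ -936.0 + 9.3541*I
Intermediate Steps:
R(T) = (-19 + T)*(27 + T) (R(T) = (27 + T)*(-19 + T) = (-19 + T)*(27 + T))
s(x, M) = -M/2 - x/2 (s(x, M) = -(x + M)/2 = -(M + x)/2 = -M/2 - x/2)
L(N) = √2*√N (L(N) = √(2*N) = √2*√N)
g(u) = 5*u/2 (g(u) = -(-½*0 - u/2)*5 = -(0 - u/2)*5 = -(-1)*u/2*5 = (u/2)*5 = 5*u/2)
(R(47) + g(L(-7))) - 3008 = ((-513 + 47² + 8*47) + 5*(√2*√(-7))/2) - 3008 = ((-513 + 2209 + 376) + 5*(√2*(I*√7))/2) - 3008 = (2072 + 5*(I*√14)/2) - 3008 = (2072 + 5*I*√14/2) - 3008 = -936 + 5*I*√14/2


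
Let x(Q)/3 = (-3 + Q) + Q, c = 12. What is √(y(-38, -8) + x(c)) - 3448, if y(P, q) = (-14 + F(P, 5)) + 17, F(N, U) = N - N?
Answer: -3448 + √66 ≈ -3439.9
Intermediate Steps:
F(N, U) = 0
y(P, q) = 3 (y(P, q) = (-14 + 0) + 17 = -14 + 17 = 3)
x(Q) = -9 + 6*Q (x(Q) = 3*((-3 + Q) + Q) = 3*(-3 + 2*Q) = -9 + 6*Q)
√(y(-38, -8) + x(c)) - 3448 = √(3 + (-9 + 6*12)) - 3448 = √(3 + (-9 + 72)) - 3448 = √(3 + 63) - 3448 = √66 - 3448 = -3448 + √66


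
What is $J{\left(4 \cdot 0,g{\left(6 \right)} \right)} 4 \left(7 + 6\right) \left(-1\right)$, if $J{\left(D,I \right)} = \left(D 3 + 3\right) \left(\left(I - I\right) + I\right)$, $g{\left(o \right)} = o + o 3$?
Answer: $-3744$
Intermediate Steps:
$g{\left(o \right)} = 4 o$ ($g{\left(o \right)} = o + 3 o = 4 o$)
$J{\left(D,I \right)} = I \left(3 + 3 D\right)$ ($J{\left(D,I \right)} = \left(3 D + 3\right) \left(0 + I\right) = \left(3 + 3 D\right) I = I \left(3 + 3 D\right)$)
$J{\left(4 \cdot 0,g{\left(6 \right)} \right)} 4 \left(7 + 6\right) \left(-1\right) = 3 \cdot 4 \cdot 6 \left(1 + 4 \cdot 0\right) 4 \left(7 + 6\right) \left(-1\right) = 3 \cdot 24 \left(1 + 0\right) 4 \cdot 13 \left(-1\right) = 3 \cdot 24 \cdot 1 \cdot 4 \cdot 13 \left(-1\right) = 72 \cdot 4 \cdot 13 \left(-1\right) = 288 \cdot 13 \left(-1\right) = 3744 \left(-1\right) = -3744$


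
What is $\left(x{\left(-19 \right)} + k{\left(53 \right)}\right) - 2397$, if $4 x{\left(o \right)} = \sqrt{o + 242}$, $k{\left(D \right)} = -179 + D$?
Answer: $-2523 + \frac{\sqrt{223}}{4} \approx -2519.3$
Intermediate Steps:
$x{\left(o \right)} = \frac{\sqrt{242 + o}}{4}$ ($x{\left(o \right)} = \frac{\sqrt{o + 242}}{4} = \frac{\sqrt{242 + o}}{4}$)
$\left(x{\left(-19 \right)} + k{\left(53 \right)}\right) - 2397 = \left(\frac{\sqrt{242 - 19}}{4} + \left(-179 + 53\right)\right) - 2397 = \left(\frac{\sqrt{223}}{4} - 126\right) - 2397 = \left(-126 + \frac{\sqrt{223}}{4}\right) - 2397 = -2523 + \frac{\sqrt{223}}{4}$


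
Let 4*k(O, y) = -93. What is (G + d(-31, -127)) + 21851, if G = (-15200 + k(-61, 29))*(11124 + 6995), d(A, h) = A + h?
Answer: -1103233495/4 ≈ -2.7581e+8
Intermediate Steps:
k(O, y) = -93/4 (k(O, y) = (1/4)*(-93) = -93/4)
G = -1103320267/4 (G = (-15200 - 93/4)*(11124 + 6995) = -60893/4*18119 = -1103320267/4 ≈ -2.7583e+8)
(G + d(-31, -127)) + 21851 = (-1103320267/4 + (-31 - 127)) + 21851 = (-1103320267/4 - 158) + 21851 = -1103320899/4 + 21851 = -1103233495/4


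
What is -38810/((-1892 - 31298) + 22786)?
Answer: 19405/5202 ≈ 3.7303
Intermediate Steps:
-38810/((-1892 - 31298) + 22786) = -38810/(-33190 + 22786) = -38810/(-10404) = -38810*(-1/10404) = 19405/5202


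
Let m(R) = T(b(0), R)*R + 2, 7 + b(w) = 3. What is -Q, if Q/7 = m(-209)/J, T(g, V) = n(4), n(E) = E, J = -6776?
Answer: -417/484 ≈ -0.86157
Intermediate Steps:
b(w) = -4 (b(w) = -7 + 3 = -4)
T(g, V) = 4
m(R) = 2 + 4*R (m(R) = 4*R + 2 = 2 + 4*R)
Q = 417/484 (Q = 7*((2 + 4*(-209))/(-6776)) = 7*((2 - 836)*(-1/6776)) = 7*(-834*(-1/6776)) = 7*(417/3388) = 417/484 ≈ 0.86157)
-Q = -1*417/484 = -417/484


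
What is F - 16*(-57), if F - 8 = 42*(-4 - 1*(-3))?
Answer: 878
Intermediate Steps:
F = -34 (F = 8 + 42*(-4 - 1*(-3)) = 8 + 42*(-4 + 3) = 8 + 42*(-1) = 8 - 42 = -34)
F - 16*(-57) = -34 - 16*(-57) = -34 + 912 = 878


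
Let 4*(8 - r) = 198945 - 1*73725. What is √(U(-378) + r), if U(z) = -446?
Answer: 3*I*√3527 ≈ 178.17*I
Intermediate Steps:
r = -31297 (r = 8 - (198945 - 1*73725)/4 = 8 - (198945 - 73725)/4 = 8 - ¼*125220 = 8 - 31305 = -31297)
√(U(-378) + r) = √(-446 - 31297) = √(-31743) = 3*I*√3527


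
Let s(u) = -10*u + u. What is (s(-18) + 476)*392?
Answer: 250096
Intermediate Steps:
s(u) = -9*u
(s(-18) + 476)*392 = (-9*(-18) + 476)*392 = (162 + 476)*392 = 638*392 = 250096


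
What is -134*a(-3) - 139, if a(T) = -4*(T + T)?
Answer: -3355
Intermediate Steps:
a(T) = -8*T
-134*a(-3) - 139 = -(-1072)*(-3) - 139 = -134*24 - 139 = -3216 - 139 = -3355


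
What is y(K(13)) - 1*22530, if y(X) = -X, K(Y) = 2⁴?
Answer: -22546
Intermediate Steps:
K(Y) = 16
y(K(13)) - 1*22530 = -1*16 - 1*22530 = -16 - 22530 = -22546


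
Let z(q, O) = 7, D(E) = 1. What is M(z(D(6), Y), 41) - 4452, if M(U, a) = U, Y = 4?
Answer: -4445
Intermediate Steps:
M(z(D(6), Y), 41) - 4452 = 7 - 4452 = -4445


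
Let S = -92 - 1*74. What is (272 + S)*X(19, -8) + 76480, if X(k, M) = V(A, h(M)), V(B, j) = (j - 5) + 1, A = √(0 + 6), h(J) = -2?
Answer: 75844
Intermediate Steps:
A = √6 ≈ 2.4495
V(B, j) = -4 + j (V(B, j) = (-5 + j) + 1 = -4 + j)
X(k, M) = -6 (X(k, M) = -4 - 2 = -6)
S = -166 (S = -92 - 74 = -166)
(272 + S)*X(19, -8) + 76480 = (272 - 166)*(-6) + 76480 = 106*(-6) + 76480 = -636 + 76480 = 75844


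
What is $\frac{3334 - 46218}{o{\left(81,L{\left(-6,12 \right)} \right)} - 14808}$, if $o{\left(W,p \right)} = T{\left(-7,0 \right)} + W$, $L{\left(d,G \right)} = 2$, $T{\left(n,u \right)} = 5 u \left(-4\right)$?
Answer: $\frac{42884}{14727} \approx 2.9119$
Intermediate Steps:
$T{\left(n,u \right)} = - 20 u$
$o{\left(W,p \right)} = W$ ($o{\left(W,p \right)} = \left(-20\right) 0 + W = 0 + W = W$)
$\frac{3334 - 46218}{o{\left(81,L{\left(-6,12 \right)} \right)} - 14808} = \frac{3334 - 46218}{81 - 14808} = - \frac{42884}{-14727} = \left(-42884\right) \left(- \frac{1}{14727}\right) = \frac{42884}{14727}$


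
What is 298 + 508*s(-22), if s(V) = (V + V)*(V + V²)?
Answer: -10326326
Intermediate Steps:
s(V) = 2*V*(V + V²) (s(V) = (2*V)*(V + V²) = 2*V*(V + V²))
298 + 508*s(-22) = 298 + 508*(2*(-22)²*(1 - 22)) = 298 + 508*(2*484*(-21)) = 298 + 508*(-20328) = 298 - 10326624 = -10326326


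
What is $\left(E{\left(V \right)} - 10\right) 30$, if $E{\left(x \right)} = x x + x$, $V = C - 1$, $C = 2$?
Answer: $-240$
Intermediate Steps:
$V = 1$ ($V = 2 - 1 = 1$)
$E{\left(x \right)} = x + x^{2}$ ($E{\left(x \right)} = x^{2} + x = x + x^{2}$)
$\left(E{\left(V \right)} - 10\right) 30 = \left(1 \left(1 + 1\right) - 10\right) 30 = \left(1 \cdot 2 - 10\right) 30 = \left(2 - 10\right) 30 = \left(-8\right) 30 = -240$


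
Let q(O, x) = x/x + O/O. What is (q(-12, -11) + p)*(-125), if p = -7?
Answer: 625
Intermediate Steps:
q(O, x) = 2 (q(O, x) = 1 + 1 = 2)
(q(-12, -11) + p)*(-125) = (2 - 7)*(-125) = -5*(-125) = 625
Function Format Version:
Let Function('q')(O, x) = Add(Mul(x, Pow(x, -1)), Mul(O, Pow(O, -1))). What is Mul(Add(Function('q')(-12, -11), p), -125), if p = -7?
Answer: 625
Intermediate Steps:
Function('q')(O, x) = 2 (Function('q')(O, x) = Add(1, 1) = 2)
Mul(Add(Function('q')(-12, -11), p), -125) = Mul(Add(2, -7), -125) = Mul(-5, -125) = 625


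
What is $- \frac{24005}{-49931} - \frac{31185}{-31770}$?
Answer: $\frac{51549713}{35251286} \approx 1.4623$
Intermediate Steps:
$- \frac{24005}{-49931} - \frac{31185}{-31770} = \left(-24005\right) \left(- \frac{1}{49931}\right) - - \frac{693}{706} = \frac{24005}{49931} + \frac{693}{706} = \frac{51549713}{35251286}$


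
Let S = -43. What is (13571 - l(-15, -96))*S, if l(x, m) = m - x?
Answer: -587036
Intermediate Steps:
(13571 - l(-15, -96))*S = (13571 - (-96 - 1*(-15)))*(-43) = (13571 - (-96 + 15))*(-43) = (13571 - 1*(-81))*(-43) = (13571 + 81)*(-43) = 13652*(-43) = -587036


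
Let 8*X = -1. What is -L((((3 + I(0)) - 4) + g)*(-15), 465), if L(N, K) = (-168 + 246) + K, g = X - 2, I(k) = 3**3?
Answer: -543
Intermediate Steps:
X = -1/8 (X = (1/8)*(-1) = -1/8 ≈ -0.12500)
I(k) = 27
g = -17/8 (g = -1/8 - 2 = -17/8 ≈ -2.1250)
L(N, K) = 78 + K
-L((((3 + I(0)) - 4) + g)*(-15), 465) = -(78 + 465) = -1*543 = -543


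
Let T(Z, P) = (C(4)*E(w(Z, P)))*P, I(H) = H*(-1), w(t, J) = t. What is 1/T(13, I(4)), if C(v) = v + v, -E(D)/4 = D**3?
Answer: 1/281216 ≈ 3.5560e-6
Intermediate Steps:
E(D) = -4*D**3
C(v) = 2*v
I(H) = -H
T(Z, P) = -32*P*Z**3 (T(Z, P) = ((2*4)*(-4*Z**3))*P = (8*(-4*Z**3))*P = (-32*Z**3)*P = -32*P*Z**3)
1/T(13, I(4)) = 1/(-32*(-1*4)*13**3) = 1/(-32*(-4)*2197) = 1/281216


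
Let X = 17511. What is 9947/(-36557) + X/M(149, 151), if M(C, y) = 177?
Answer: 212796336/2156863 ≈ 98.660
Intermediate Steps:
9947/(-36557) + X/M(149, 151) = 9947/(-36557) + 17511/177 = 9947*(-1/36557) + 17511*(1/177) = -9947/36557 + 5837/59 = 212796336/2156863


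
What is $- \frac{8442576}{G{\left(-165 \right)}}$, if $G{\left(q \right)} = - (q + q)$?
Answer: $- \frac{1407096}{55} \approx -25584.0$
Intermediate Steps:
$G{\left(q \right)} = - 2 q$
$- \frac{8442576}{G{\left(-165 \right)}} = - \frac{8442576}{\left(-2\right) \left(-165\right)} = - \frac{8442576}{330} = \left(-8442576\right) \frac{1}{330} = - \frac{1407096}{55}$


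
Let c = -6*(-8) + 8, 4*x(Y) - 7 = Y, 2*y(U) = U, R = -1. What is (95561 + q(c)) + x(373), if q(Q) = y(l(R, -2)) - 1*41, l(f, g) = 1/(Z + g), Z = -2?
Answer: 764919/8 ≈ 95615.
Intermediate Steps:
l(f, g) = 1/(-2 + g)
y(U) = U/2
x(Y) = 7/4 + Y/4
c = 56 (c = 48 + 8 = 56)
q(Q) = -329/8 (q(Q) = 1/(2*(-2 - 2)) - 1*41 = (½)/(-4) - 41 = (½)*(-¼) - 41 = -⅛ - 41 = -329/8)
(95561 + q(c)) + x(373) = (95561 - 329/8) + (7/4 + (¼)*373) = 764159/8 + (7/4 + 373/4) = 764159/8 + 95 = 764919/8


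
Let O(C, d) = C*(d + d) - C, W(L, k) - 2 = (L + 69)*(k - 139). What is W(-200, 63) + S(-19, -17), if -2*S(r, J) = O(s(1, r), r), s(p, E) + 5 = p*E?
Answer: 9490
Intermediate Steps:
s(p, E) = -5 + E*p (s(p, E) = -5 + p*E = -5 + E*p)
W(L, k) = 2 + (-139 + k)*(69 + L) (W(L, k) = 2 + (L + 69)*(k - 139) = 2 + (69 + L)*(-139 + k) = 2 + (-139 + k)*(69 + L))
O(C, d) = -C + 2*C*d (O(C, d) = C*(2*d) - C = 2*C*d - C = -C + 2*C*d)
S(r, J) = -(-1 + 2*r)*(-5 + r)/2 (S(r, J) = -(-5 + r*1)*(-1 + 2*r)/2 = -(-5 + r)*(-1 + 2*r)/2 = -(-1 + 2*r)*(-5 + r)/2)
W(-200, 63) + S(-19, -17) = (-9589 - 139*(-200) + 69*63 - 200*63) - (-1 + 2*(-19))*(-5 - 19)/2 = (-9589 + 27800 + 4347 - 12600) - ½*(-1 - 38)*(-24) = 9958 - ½*(-39)*(-24) = 9958 - 468 = 9490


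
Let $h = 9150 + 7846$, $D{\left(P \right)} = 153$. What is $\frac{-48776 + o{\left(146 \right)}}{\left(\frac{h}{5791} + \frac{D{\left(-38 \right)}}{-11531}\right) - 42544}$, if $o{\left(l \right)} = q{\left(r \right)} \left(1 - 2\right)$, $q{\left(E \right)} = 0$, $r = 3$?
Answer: $\frac{3257067200296}{2840723942571} \approx 1.1466$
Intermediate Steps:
$o{\left(l \right)} = 0$ ($o{\left(l \right)} = 0 \left(1 - 2\right) = 0 \left(-1\right) = 0$)
$h = 16996$
$\frac{-48776 + o{\left(146 \right)}}{\left(\frac{h}{5791} + \frac{D{\left(-38 \right)}}{-11531}\right) - 42544} = \frac{-48776 + 0}{\left(\frac{16996}{5791} + \frac{153}{-11531}\right) - 42544} = - \frac{48776}{\left(16996 \cdot \frac{1}{5791} + 153 \left(- \frac{1}{11531}\right)\right) - 42544} = - \frac{48776}{\left(\frac{16996}{5791} - \frac{153}{11531}\right) - 42544} = - \frac{48776}{\frac{195094853}{66776021} - 42544} = - \frac{48776}{- \frac{2840723942571}{66776021}} = \left(-48776\right) \left(- \frac{66776021}{2840723942571}\right) = \frac{3257067200296}{2840723942571}$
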